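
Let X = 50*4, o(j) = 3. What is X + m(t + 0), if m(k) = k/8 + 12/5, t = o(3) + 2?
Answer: 8121/40 ≈ 203.02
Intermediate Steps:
X = 200
t = 5 (t = 3 + 2 = 5)
m(k) = 12/5 + k/8 (m(k) = k*(1/8) + 12*(1/5) = k/8 + 12/5 = 12/5 + k/8)
X + m(t + 0) = 200 + (12/5 + (5 + 0)/8) = 200 + (12/5 + (1/8)*5) = 200 + (12/5 + 5/8) = 200 + 121/40 = 8121/40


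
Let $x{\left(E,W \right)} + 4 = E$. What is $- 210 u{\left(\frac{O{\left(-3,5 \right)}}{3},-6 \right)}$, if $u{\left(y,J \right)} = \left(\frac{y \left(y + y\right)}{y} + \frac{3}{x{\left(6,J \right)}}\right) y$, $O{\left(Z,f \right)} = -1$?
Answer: $\frac{175}{3} \approx 58.333$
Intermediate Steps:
$x{\left(E,W \right)} = -4 + E$
$u{\left(y,J \right)} = y \left(\frac{3}{2} + 2 y\right)$ ($u{\left(y,J \right)} = \left(\frac{y \left(y + y\right)}{y} + \frac{3}{-4 + 6}\right) y = \left(\frac{y 2 y}{y} + \frac{3}{2}\right) y = \left(\frac{2 y^{2}}{y} + 3 \cdot \frac{1}{2}\right) y = \left(2 y + \frac{3}{2}\right) y = \left(\frac{3}{2} + 2 y\right) y = y \left(\frac{3}{2} + 2 y\right)$)
$- 210 u{\left(\frac{O{\left(-3,5 \right)}}{3},-6 \right)} = - 210 \frac{- \frac{1}{3} \left(3 + 4 \left(- \frac{1}{3}\right)\right)}{2} = - 210 \frac{\left(-1\right) \frac{1}{3} \left(3 + 4 \left(\left(-1\right) \frac{1}{3}\right)\right)}{2} = - 210 \cdot \frac{1}{2} \left(- \frac{1}{3}\right) \left(3 + 4 \left(- \frac{1}{3}\right)\right) = - 210 \cdot \frac{1}{2} \left(- \frac{1}{3}\right) \left(3 - \frac{4}{3}\right) = - 210 \cdot \frac{1}{2} \left(- \frac{1}{3}\right) \frac{5}{3} = \left(-210\right) \left(- \frac{5}{18}\right) = \frac{175}{3}$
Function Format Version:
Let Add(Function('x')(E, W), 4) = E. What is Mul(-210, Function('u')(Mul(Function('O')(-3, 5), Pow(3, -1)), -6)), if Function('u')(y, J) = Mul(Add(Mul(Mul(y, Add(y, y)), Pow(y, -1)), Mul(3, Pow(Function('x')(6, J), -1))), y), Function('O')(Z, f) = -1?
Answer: Rational(175, 3) ≈ 58.333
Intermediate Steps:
Function('x')(E, W) = Add(-4, E)
Function('u')(y, J) = Mul(y, Add(Rational(3, 2), Mul(2, y))) (Function('u')(y, J) = Mul(Add(Mul(Mul(y, Add(y, y)), Pow(y, -1)), Mul(3, Pow(Add(-4, 6), -1))), y) = Mul(Add(Mul(Mul(y, Mul(2, y)), Pow(y, -1)), Mul(3, Pow(2, -1))), y) = Mul(Add(Mul(Mul(2, Pow(y, 2)), Pow(y, -1)), Mul(3, Rational(1, 2))), y) = Mul(Add(Mul(2, y), Rational(3, 2)), y) = Mul(Add(Rational(3, 2), Mul(2, y)), y) = Mul(y, Add(Rational(3, 2), Mul(2, y))))
Mul(-210, Function('u')(Mul(Function('O')(-3, 5), Pow(3, -1)), -6)) = Mul(-210, Mul(Rational(1, 2), Mul(-1, Pow(3, -1)), Add(3, Mul(4, Mul(-1, Pow(3, -1)))))) = Mul(-210, Mul(Rational(1, 2), Mul(-1, Rational(1, 3)), Add(3, Mul(4, Mul(-1, Rational(1, 3)))))) = Mul(-210, Mul(Rational(1, 2), Rational(-1, 3), Add(3, Mul(4, Rational(-1, 3))))) = Mul(-210, Mul(Rational(1, 2), Rational(-1, 3), Add(3, Rational(-4, 3)))) = Mul(-210, Mul(Rational(1, 2), Rational(-1, 3), Rational(5, 3))) = Mul(-210, Rational(-5, 18)) = Rational(175, 3)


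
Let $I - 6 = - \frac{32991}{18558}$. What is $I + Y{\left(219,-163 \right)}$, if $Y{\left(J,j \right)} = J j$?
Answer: $- \frac{220795523}{6186} \approx -35693.0$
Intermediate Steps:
$I = \frac{26119}{6186}$ ($I = 6 - \frac{32991}{18558} = 6 - \frac{10997}{6186} = \frac{26119}{6186} \approx 4.2223$)
$I + Y{\left(219,-163 \right)} = \frac{26119}{6186} + 219 \left(-163\right) = \frac{26119}{6186} - 35697 = - \frac{220795523}{6186}$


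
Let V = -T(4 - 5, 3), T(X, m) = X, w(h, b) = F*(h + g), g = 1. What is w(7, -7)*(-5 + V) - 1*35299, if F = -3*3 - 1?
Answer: -34979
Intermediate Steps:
F = -10 (F = -9 - 1 = -10)
w(h, b) = -10 - 10*h (w(h, b) = -10*(h + 1) = -10*(1 + h) = -10 - 10*h)
V = 1 (V = -(4 - 5) = -1*(-1) = 1)
w(7, -7)*(-5 + V) - 1*35299 = (-10 - 10*7)*(-5 + 1) - 1*35299 = (-10 - 70)*(-4) - 35299 = -80*(-4) - 35299 = 320 - 35299 = -34979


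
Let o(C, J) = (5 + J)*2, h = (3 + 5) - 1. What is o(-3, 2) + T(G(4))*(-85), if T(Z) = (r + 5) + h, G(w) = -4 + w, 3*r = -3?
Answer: -921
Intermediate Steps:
r = -1 (r = (⅓)*(-3) = -1)
h = 7 (h = 8 - 1 = 7)
T(Z) = 11 (T(Z) = (-1 + 5) + 7 = 4 + 7 = 11)
o(C, J) = 10 + 2*J
o(-3, 2) + T(G(4))*(-85) = (10 + 2*2) + 11*(-85) = (10 + 4) - 935 = 14 - 935 = -921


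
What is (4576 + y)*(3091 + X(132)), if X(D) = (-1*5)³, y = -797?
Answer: 11208514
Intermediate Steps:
X(D) = -125 (X(D) = (-5)³ = -125)
(4576 + y)*(3091 + X(132)) = (4576 - 797)*(3091 - 125) = 3779*2966 = 11208514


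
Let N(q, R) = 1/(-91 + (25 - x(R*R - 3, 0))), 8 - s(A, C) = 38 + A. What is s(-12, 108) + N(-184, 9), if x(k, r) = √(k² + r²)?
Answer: -2593/144 ≈ -18.007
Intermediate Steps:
s(A, C) = -30 - A (s(A, C) = 8 - (38 + A) = 8 + (-38 - A) = -30 - A)
N(q, R) = 1/(-66 - √((-3 + R²)²)) (N(q, R) = 1/(-91 + (25 - √((R*R - 3)² + 0²))) = 1/(-91 + (25 - √((R² - 3)² + 0))) = 1/(-91 + (25 - √((-3 + R²)² + 0))) = 1/(-91 + (25 - √((-3 + R²)²))) = 1/(-66 - √((-3 + R²)²)))
s(-12, 108) + N(-184, 9) = (-30 - 1*(-12)) - 1/(66 + √((-3 + 9²)²)) = (-30 + 12) - 1/(66 + √((-3 + 81)²)) = -18 - 1/(66 + √(78²)) = -18 - 1/(66 + √6084) = -18 - 1/(66 + 78) = -18 - 1/144 = -2593/144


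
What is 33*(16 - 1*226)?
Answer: -6930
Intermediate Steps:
33*(16 - 1*226) = 33*(16 - 226) = 33*(-210) = -6930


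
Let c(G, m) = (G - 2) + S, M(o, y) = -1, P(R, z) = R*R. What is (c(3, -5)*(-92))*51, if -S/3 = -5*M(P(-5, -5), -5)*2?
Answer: 136068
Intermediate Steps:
P(R, z) = R²
S = -30 (S = -3*(-5*(-1))*2 = -15*2 = -3*10 = -30)
c(G, m) = -32 + G (c(G, m) = (G - 2) - 30 = (-2 + G) - 30 = -32 + G)
(c(3, -5)*(-92))*51 = ((-32 + 3)*(-92))*51 = -29*(-92)*51 = 2668*51 = 136068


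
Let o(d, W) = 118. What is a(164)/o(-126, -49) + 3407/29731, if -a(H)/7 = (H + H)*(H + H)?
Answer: -11194828651/1754129 ≈ -6382.0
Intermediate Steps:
a(H) = -28*H² (a(H) = -7*(H + H)*(H + H) = -7*2*H*2*H = -28*H²)
a(164)/o(-126, -49) + 3407/29731 = -28*164²/118 + 3407/29731 = -28*26896*(1/118) + 3407*(1/29731) = -753088*1/118 + 3407/29731 = -376544/59 + 3407/29731 = -11194828651/1754129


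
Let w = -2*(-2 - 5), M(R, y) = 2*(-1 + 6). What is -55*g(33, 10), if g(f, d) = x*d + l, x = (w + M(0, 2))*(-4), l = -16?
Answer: 53680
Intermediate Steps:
M(R, y) = 10 (M(R, y) = 2*5 = 10)
w = 14 (w = -2*(-7) = 14)
x = -96 (x = (14 + 10)*(-4) = 24*(-4) = -96)
g(f, d) = -16 - 96*d (g(f, d) = -96*d - 16 = -16 - 96*d)
-55*g(33, 10) = -55*(-16 - 96*10) = -55*(-16 - 960) = -55*(-976) = 53680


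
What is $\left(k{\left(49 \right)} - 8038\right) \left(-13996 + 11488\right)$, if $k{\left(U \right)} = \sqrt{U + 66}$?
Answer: $20159304 - 2508 \sqrt{115} \approx 2.0132 \cdot 10^{7}$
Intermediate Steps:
$k{\left(U \right)} = \sqrt{66 + U}$
$\left(k{\left(49 \right)} - 8038\right) \left(-13996 + 11488\right) = \left(\sqrt{66 + 49} - 8038\right) \left(-13996 + 11488\right) = \left(\sqrt{115} - 8038\right) \left(-2508\right) = \left(-8038 + \sqrt{115}\right) \left(-2508\right) = 20159304 - 2508 \sqrt{115}$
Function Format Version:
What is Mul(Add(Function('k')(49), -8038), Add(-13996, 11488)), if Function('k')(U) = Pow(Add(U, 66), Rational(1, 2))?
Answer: Add(20159304, Mul(-2508, Pow(115, Rational(1, 2)))) ≈ 2.0132e+7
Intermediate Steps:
Function('k')(U) = Pow(Add(66, U), Rational(1, 2))
Mul(Add(Function('k')(49), -8038), Add(-13996, 11488)) = Mul(Add(Pow(Add(66, 49), Rational(1, 2)), -8038), Add(-13996, 11488)) = Mul(Add(Pow(115, Rational(1, 2)), -8038), -2508) = Mul(Add(-8038, Pow(115, Rational(1, 2))), -2508) = Add(20159304, Mul(-2508, Pow(115, Rational(1, 2))))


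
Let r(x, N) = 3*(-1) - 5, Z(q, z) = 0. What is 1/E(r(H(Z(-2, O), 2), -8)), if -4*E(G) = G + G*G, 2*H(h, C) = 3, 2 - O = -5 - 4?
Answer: -1/14 ≈ -0.071429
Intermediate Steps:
O = 11 (O = 2 - (-5 - 4) = 2 - 1*(-9) = 2 + 9 = 11)
H(h, C) = 3/2 (H(h, C) = (1/2)*3 = 3/2)
r(x, N) = -8 (r(x, N) = -3 - 5 = -8)
E(G) = -G/4 - G**2/4 (E(G) = -(G + G*G)/4 = -(G + G**2)/4 = -G/4 - G**2/4)
1/E(r(H(Z(-2, O), 2), -8)) = 1/(-1/4*(-8)*(1 - 8)) = 1/(-1/4*(-8)*(-7)) = 1/(-14) = -1/14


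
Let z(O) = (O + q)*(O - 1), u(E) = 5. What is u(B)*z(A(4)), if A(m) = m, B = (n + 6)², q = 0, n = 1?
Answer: 60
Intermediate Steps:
B = 49 (B = (1 + 6)² = 7² = 49)
z(O) = O*(-1 + O) (z(O) = (O + 0)*(O - 1) = O*(-1 + O))
u(B)*z(A(4)) = 5*(4*(-1 + 4)) = 5*(4*3) = 5*12 = 60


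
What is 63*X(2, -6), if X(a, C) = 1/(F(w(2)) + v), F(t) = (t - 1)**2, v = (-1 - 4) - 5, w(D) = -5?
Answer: 63/26 ≈ 2.4231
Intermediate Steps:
v = -10 (v = -5 - 5 = -10)
F(t) = (-1 + t)**2
X(a, C) = 1/26 (X(a, C) = 1/((-1 - 5)**2 - 10) = 1/((-6)**2 - 10) = 1/(36 - 10) = 1/26)
63*X(2, -6) = 63*(1/26) = 63/26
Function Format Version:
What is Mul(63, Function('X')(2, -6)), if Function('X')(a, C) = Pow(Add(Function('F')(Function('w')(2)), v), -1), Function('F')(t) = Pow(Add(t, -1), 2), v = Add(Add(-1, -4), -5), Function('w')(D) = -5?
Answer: Rational(63, 26) ≈ 2.4231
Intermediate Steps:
v = -10 (v = Add(-5, -5) = -10)
Function('F')(t) = Pow(Add(-1, t), 2)
Function('X')(a, C) = Rational(1, 26) (Function('X')(a, C) = Pow(Add(Pow(Add(-1, -5), 2), -10), -1) = Pow(Add(Pow(-6, 2), -10), -1) = Pow(Add(36, -10), -1) = Pow(26, -1) = Rational(1, 26))
Mul(63, Function('X')(2, -6)) = Mul(63, Rational(1, 26)) = Rational(63, 26)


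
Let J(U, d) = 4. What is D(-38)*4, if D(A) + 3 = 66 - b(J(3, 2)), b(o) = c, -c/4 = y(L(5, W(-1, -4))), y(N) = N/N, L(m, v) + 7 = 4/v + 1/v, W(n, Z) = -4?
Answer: 268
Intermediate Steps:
L(m, v) = -7 + 5/v (L(m, v) = -7 + (4/v + 1/v) = -7 + 5/v)
y(N) = 1
c = -4 (c = -4*1 = -4)
b(o) = -4
D(A) = 67 (D(A) = -3 + (66 - 1*(-4)) = -3 + (66 + 4) = -3 + 70 = 67)
D(-38)*4 = 67*4 = 268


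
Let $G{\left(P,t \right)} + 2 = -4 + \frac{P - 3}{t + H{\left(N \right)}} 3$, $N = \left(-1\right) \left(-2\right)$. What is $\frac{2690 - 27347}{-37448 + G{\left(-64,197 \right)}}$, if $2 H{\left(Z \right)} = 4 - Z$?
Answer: $\frac{1627362}{2472031} \approx 0.65831$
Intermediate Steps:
$N = 2$
$H{\left(Z \right)} = 2 - \frac{Z}{2}$ ($H{\left(Z \right)} = \frac{4 - Z}{2} = 2 - \frac{Z}{2}$)
$G{\left(P,t \right)} = -6 + \frac{3 \left(-3 + P\right)}{1 + t}$ ($G{\left(P,t \right)} = -2 + \left(-4 + \frac{P - 3}{t + \left(2 - 1\right)} 3\right) = -2 + \left(-4 + \frac{-3 + P}{t + \left(2 - 1\right)} 3\right) = -2 + \left(-4 + \frac{-3 + P}{t + 1} \cdot 3\right) = -2 + \left(-4 + \frac{-3 + P}{1 + t} 3\right) = -2 + \left(-4 + \frac{3 \left(-3 + P\right)}{1 + t}\right) = -6 + \frac{3 \left(-3 + P\right)}{1 + t}$)
$\frac{2690 - 27347}{-37448 + G{\left(-64,197 \right)}} = \frac{2690 - 27347}{-37448 + \frac{3 \left(-5 - 64 - 394\right)}{1 + 197}} = - \frac{24657}{-37448 + \frac{3 \left(-5 - 64 - 394\right)}{198}} = - \frac{24657}{-37448 + 3 \cdot \frac{1}{198} \left(-463\right)} = - \frac{24657}{-37448 - \frac{463}{66}} = - \frac{24657}{- \frac{2472031}{66}} = \left(-24657\right) \left(- \frac{66}{2472031}\right) = \frac{1627362}{2472031}$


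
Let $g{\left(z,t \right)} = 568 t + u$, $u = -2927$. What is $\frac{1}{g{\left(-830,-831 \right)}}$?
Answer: $- \frac{1}{474935} \approx -2.1056 \cdot 10^{-6}$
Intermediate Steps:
$g{\left(z,t \right)} = -2927 + 568 t$ ($g{\left(z,t \right)} = 568 t - 2927 = -2927 + 568 t$)
$\frac{1}{g{\left(-830,-831 \right)}} = \frac{1}{-2927 + 568 \left(-831\right)} = \frac{1}{-2927 - 472008} = \frac{1}{-474935} = - \frac{1}{474935}$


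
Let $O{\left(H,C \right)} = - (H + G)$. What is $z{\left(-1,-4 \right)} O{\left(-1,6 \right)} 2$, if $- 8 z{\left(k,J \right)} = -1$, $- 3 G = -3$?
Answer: $0$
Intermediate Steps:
$G = 1$ ($G = \left(- \frac{1}{3}\right) \left(-3\right) = 1$)
$O{\left(H,C \right)} = -1 - H$ ($O{\left(H,C \right)} = - (H + 1) = - (1 + H) = -1 - H$)
$z{\left(k,J \right)} = \frac{1}{8}$ ($z{\left(k,J \right)} = \left(- \frac{1}{8}\right) \left(-1\right) = \frac{1}{8}$)
$z{\left(-1,-4 \right)} O{\left(-1,6 \right)} 2 = \frac{-1 - -1}{8} \cdot 2 = \frac{-1 + 1}{8} \cdot 2 = \frac{1}{8} \cdot 0 \cdot 2 = 0 \cdot 2 = 0$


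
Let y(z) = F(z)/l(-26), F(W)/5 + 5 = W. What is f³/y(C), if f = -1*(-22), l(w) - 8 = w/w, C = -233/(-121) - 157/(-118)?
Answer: -1368289296/124495 ≈ -10991.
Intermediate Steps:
F(W) = -25 + 5*W
C = 46491/14278 (C = -233*(-1/121) - 157*(-1/118) = 233/121 + 157/118 = 46491/14278 ≈ 3.2561)
l(w) = 9 (l(w) = 8 + w/w = 8 + 1 = 9)
y(z) = -25/9 + 5*z/9 (y(z) = (-25 + 5*z)/9 = (-25 + 5*z)*(⅑) = -25/9 + 5*z/9)
f = 22
f³/y(C) = 22³/(-25/9 + (5/9)*(46491/14278)) = 10648/(-25/9 + 77485/42834) = 10648/(-124495/128502) = 10648*(-128502/124495) = -1368289296/124495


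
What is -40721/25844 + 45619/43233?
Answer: -581513557/1117313652 ≈ -0.52046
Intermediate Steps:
-40721/25844 + 45619/43233 = -581513557/1117313652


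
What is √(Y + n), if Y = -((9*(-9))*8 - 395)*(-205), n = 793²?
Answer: √415034 ≈ 644.23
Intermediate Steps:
n = 628849
Y = -213815 (Y = -(-81*8 - 395)*(-205) = -(-648 - 395)*(-205) = -(-1043)*(-205) = -1*213815 = -213815)
√(Y + n) = √(-213815 + 628849) = √415034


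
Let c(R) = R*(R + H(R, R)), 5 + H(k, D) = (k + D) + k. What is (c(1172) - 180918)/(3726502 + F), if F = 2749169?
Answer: 1769186/2158557 ≈ 0.81962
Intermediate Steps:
H(k, D) = -5 + D + 2*k (H(k, D) = -5 + ((k + D) + k) = -5 + ((D + k) + k) = -5 + (D + 2*k) = -5 + D + 2*k)
c(R) = R*(-5 + 4*R) (c(R) = R*(R + (-5 + R + 2*R)) = R*(R + (-5 + 3*R)) = R*(-5 + 4*R))
(c(1172) - 180918)/(3726502 + F) = (1172*(-5 + 4*1172) - 180918)/(3726502 + 2749169) = (1172*(-5 + 4688) - 180918)/6475671 = (1172*4683 - 180918)*(1/6475671) = (5488476 - 180918)*(1/6475671) = 5307558*(1/6475671) = 1769186/2158557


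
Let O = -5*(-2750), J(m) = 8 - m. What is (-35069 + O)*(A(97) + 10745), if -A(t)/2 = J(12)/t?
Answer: -22220218087/97 ≈ -2.2907e+8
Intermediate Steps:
O = 13750
A(t) = 8/t (A(t) = -2*(8 - 1*12)/t = -2*(8 - 12)/t = -(-8)/t = 8/t)
(-35069 + O)*(A(97) + 10745) = (-35069 + 13750)*(8/97 + 10745) = -21319*(8*(1/97) + 10745) = -21319*(8/97 + 10745) = -21319*1042273/97 = -22220218087/97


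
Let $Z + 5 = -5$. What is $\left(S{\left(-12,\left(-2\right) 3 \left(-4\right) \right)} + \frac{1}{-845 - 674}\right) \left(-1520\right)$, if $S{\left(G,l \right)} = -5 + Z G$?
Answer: $- \frac{265519680}{1519} \approx -1.748 \cdot 10^{5}$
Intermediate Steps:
$Z = -10$ ($Z = -5 - 5 = -10$)
$S{\left(G,l \right)} = -5 - 10 G$
$\left(S{\left(-12,\left(-2\right) 3 \left(-4\right) \right)} + \frac{1}{-845 - 674}\right) \left(-1520\right) = \left(\left(-5 - -120\right) + \frac{1}{-845 - 674}\right) \left(-1520\right) = \left(\left(-5 + 120\right) + \frac{1}{-1519}\right) \left(-1520\right) = \left(115 - \frac{1}{1519}\right) \left(-1520\right) = \frac{174684}{1519} \left(-1520\right) = - \frac{265519680}{1519}$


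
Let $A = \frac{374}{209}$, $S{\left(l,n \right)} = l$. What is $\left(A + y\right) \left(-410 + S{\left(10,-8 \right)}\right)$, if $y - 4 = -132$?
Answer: $\frac{959200}{19} \approx 50484.0$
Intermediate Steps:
$A = \frac{34}{19}$ ($A = 374 \cdot \frac{1}{209} = \frac{34}{19} \approx 1.7895$)
$y = -128$ ($y = 4 - 132 = -128$)
$\left(A + y\right) \left(-410 + S{\left(10,-8 \right)}\right) = \left(\frac{34}{19} - 128\right) \left(-410 + 10\right) = \left(- \frac{2398}{19}\right) \left(-400\right) = \frac{959200}{19}$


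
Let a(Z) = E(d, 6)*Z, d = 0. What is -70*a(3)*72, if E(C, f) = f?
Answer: -90720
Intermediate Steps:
a(Z) = 6*Z
-70*a(3)*72 = -420*3*72 = -70*18*72 = -1260*72 = -90720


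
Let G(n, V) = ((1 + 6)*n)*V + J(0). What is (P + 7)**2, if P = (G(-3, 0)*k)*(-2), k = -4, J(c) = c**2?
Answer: 49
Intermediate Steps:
G(n, V) = 7*V*n (G(n, V) = ((1 + 6)*n)*V + 0**2 = (7*n)*V + 0 = 7*V*n + 0 = 7*V*n)
P = 0 (P = ((7*0*(-3))*(-4))*(-2) = (0*(-4))*(-2) = 0*(-2) = 0)
(P + 7)**2 = (0 + 7)**2 = 7**2 = 49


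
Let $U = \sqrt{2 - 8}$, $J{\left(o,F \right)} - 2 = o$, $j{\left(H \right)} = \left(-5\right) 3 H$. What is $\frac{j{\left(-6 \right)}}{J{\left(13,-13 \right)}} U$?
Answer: $6 i \sqrt{6} \approx 14.697 i$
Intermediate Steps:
$j{\left(H \right)} = - 15 H$
$J{\left(o,F \right)} = 2 + o$
$U = i \sqrt{6}$ ($U = \sqrt{-6} = i \sqrt{6} \approx 2.4495 i$)
$\frac{j{\left(-6 \right)}}{J{\left(13,-13 \right)}} U = \frac{\left(-15\right) \left(-6\right)}{2 + 13} i \sqrt{6} = \frac{90}{15} i \sqrt{6} = 90 \cdot \frac{1}{15} i \sqrt{6} = 6 i \sqrt{6}$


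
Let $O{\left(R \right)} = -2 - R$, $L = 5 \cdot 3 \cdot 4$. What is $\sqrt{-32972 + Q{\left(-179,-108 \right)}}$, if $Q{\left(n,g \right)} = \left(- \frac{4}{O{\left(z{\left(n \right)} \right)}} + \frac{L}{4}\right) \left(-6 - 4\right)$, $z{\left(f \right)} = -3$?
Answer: $i \sqrt{33082} \approx 181.88 i$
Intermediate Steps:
$L = 60$ ($L = 15 \cdot 4 = 60$)
$Q{\left(n,g \right)} = -110$ ($Q{\left(n,g \right)} = \left(- \frac{4}{-2 - -3} + \frac{60}{4}\right) \left(-6 - 4\right) = \left(- \frac{4}{-2 + 3} + 60 \cdot \frac{1}{4}\right) \left(-10\right) = \left(- \frac{4}{1} + 15\right) \left(-10\right) = \left(\left(-4\right) 1 + 15\right) \left(-10\right) = \left(-4 + 15\right) \left(-10\right) = 11 \left(-10\right) = -110$)
$\sqrt{-32972 + Q{\left(-179,-108 \right)}} = \sqrt{-32972 - 110} = \sqrt{-33082} = i \sqrt{33082}$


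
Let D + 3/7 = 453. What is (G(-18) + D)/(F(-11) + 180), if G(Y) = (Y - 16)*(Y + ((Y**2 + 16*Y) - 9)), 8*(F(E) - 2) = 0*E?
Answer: 513/637 ≈ 0.80534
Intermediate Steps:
F(E) = 2 (F(E) = 2 + (0*E)/8 = 2 + (1/8)*0 = 2 + 0 = 2)
D = 3168/7 (D = -3/7 + 453 = 3168/7 ≈ 452.57)
G(Y) = (-16 + Y)*(-9 + Y**2 + 17*Y) (G(Y) = (-16 + Y)*(Y + (-9 + Y**2 + 16*Y)) = (-16 + Y)*(-9 + Y**2 + 17*Y))
(G(-18) + D)/(F(-11) + 180) = ((144 + (-18)**2 + (-18)**3 - 281*(-18)) + 3168/7)/(2 + 180) = ((144 + 324 - 5832 + 5058) + 3168/7)/182 = (-306 + 3168/7)*(1/182) = (1026/7)*(1/182) = 513/637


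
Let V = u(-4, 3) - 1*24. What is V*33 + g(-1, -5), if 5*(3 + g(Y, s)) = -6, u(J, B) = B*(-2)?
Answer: -4971/5 ≈ -994.20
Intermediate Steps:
u(J, B) = -2*B
g(Y, s) = -21/5 (g(Y, s) = -3 + (⅕)*(-6) = -3 - 6/5 = -21/5)
V = -30 (V = -2*3 - 1*24 = -6 - 24 = -30)
V*33 + g(-1, -5) = -30*33 - 21/5 = -990 - 21/5 = -4971/5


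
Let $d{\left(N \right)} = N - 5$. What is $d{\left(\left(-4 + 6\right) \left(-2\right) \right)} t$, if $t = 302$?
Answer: $-2718$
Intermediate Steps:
$d{\left(N \right)} = -5 + N$ ($d{\left(N \right)} = N - 5 = -5 + N$)
$d{\left(\left(-4 + 6\right) \left(-2\right) \right)} t = \left(-5 + \left(-4 + 6\right) \left(-2\right)\right) 302 = \left(-5 + 2 \left(-2\right)\right) 302 = \left(-5 - 4\right) 302 = \left(-9\right) 302 = -2718$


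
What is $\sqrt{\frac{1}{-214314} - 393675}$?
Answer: $\frac{i \sqrt{18081685885594614}}{214314} \approx 627.44 i$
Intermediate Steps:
$\sqrt{\frac{1}{-214314} - 393675} = \sqrt{- \frac{1}{214314} - 393675} = \sqrt{- \frac{84370063951}{214314}} = \frac{i \sqrt{18081685885594614}}{214314}$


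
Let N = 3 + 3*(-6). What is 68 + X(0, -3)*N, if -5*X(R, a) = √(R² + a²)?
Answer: 77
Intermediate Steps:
X(R, a) = -√(R² + a²)/5
N = -15 (N = 3 - 18 = -15)
68 + X(0, -3)*N = 68 - √(0² + (-3)²)/5*(-15) = 68 - √(0 + 9)/5*(-15) = 68 - √9/5*(-15) = 68 - ⅕*3*(-15) = 68 - ⅗*(-15) = 68 + 9 = 77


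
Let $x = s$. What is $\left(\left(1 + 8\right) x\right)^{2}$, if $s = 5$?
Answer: $2025$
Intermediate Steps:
$x = 5$
$\left(\left(1 + 8\right) x\right)^{2} = \left(\left(1 + 8\right) 5\right)^{2} = \left(9 \cdot 5\right)^{2} = 45^{2} = 2025$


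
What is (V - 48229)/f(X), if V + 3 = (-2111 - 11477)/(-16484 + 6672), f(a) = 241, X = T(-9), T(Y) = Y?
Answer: -118309699/591173 ≈ -200.13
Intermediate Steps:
X = -9
V = -3962/2453 (V = -3 + (-2111 - 11477)/(-16484 + 6672) = -3 - 13588/(-9812) = -3 - 13588*(-1/9812) = -3 + 3397/2453 = -3962/2453 ≈ -1.6152)
(V - 48229)/f(X) = (-3962/2453 - 48229)/241 = -118309699/2453*1/241 = -118309699/591173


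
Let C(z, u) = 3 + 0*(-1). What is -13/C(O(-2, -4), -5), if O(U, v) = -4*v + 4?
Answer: -13/3 ≈ -4.3333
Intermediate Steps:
O(U, v) = 4 - 4*v
C(z, u) = 3 (C(z, u) = 3 + 0 = 3)
-13/C(O(-2, -4), -5) = -13/3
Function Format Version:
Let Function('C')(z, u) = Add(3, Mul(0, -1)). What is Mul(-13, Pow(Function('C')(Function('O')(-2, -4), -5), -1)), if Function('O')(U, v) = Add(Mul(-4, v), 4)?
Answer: Rational(-13, 3) ≈ -4.3333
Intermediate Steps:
Function('O')(U, v) = Add(4, Mul(-4, v))
Function('C')(z, u) = 3 (Function('C')(z, u) = Add(3, 0) = 3)
Mul(-13, Pow(Function('C')(Function('O')(-2, -4), -5), -1)) = Mul(-13, Pow(3, -1)) = Mul(-13, Rational(1, 3)) = Rational(-13, 3)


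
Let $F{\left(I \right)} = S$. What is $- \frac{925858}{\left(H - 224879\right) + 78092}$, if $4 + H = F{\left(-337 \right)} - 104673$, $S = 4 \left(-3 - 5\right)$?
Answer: $\frac{462929}{125748} \approx 3.6814$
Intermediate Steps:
$S = -32$ ($S = 4 \left(-8\right) = -32$)
$F{\left(I \right)} = -32$
$H = -104709$ ($H = -4 - 104705 = -104709$)
$- \frac{925858}{\left(H - 224879\right) + 78092} = - \frac{925858}{\left(-104709 - 224879\right) + 78092} = - \frac{925858}{-329588 + 78092} = - \frac{925858}{-251496} = \left(-925858\right) \left(- \frac{1}{251496}\right) = \frac{462929}{125748}$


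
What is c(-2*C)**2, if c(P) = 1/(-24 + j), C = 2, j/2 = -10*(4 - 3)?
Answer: 1/1936 ≈ 0.00051653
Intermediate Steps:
j = -20 (j = 2*(-10*(4 - 3)) = 2*(-10*1) = 2*(-10) = -20)
c(P) = -1/44 (c(P) = 1/(-24 - 20) = 1/(-44) = -1/44)
c(-2*C)**2 = (-1/44)**2 = 1/1936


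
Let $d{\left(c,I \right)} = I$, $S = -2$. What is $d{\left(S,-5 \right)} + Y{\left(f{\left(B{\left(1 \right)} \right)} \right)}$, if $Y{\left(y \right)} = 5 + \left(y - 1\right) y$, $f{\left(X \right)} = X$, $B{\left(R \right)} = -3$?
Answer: $12$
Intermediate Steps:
$Y{\left(y \right)} = 5 + y \left(-1 + y\right)$ ($Y{\left(y \right)} = 5 + \left(-1 + y\right) y = 5 + y \left(-1 + y\right)$)
$d{\left(S,-5 \right)} + Y{\left(f{\left(B{\left(1 \right)} \right)} \right)} = -5 + \left(5 + \left(-3\right)^{2} - -3\right) = -5 + \left(5 + 9 + 3\right) = -5 + 17 = 12$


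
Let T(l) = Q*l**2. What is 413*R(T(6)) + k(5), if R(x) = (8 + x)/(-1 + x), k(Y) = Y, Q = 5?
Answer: 78539/179 ≈ 438.77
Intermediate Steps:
T(l) = 5*l**2
R(x) = (8 + x)/(-1 + x)
413*R(T(6)) + k(5) = 413*((8 + 5*6**2)/(-1 + 5*6**2)) + 5 = 413*((8 + 5*36)/(-1 + 5*36)) + 5 = 413*((8 + 180)/(-1 + 180)) + 5 = 413*(188/179) + 5 = 77644/179 + 5 = 78539/179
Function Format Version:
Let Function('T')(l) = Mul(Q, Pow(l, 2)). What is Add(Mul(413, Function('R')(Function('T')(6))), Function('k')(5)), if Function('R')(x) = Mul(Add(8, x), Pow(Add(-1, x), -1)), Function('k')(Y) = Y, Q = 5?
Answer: Rational(78539, 179) ≈ 438.77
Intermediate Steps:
Function('T')(l) = Mul(5, Pow(l, 2))
Function('R')(x) = Mul(Pow(Add(-1, x), -1), Add(8, x))
Add(Mul(413, Function('R')(Function('T')(6))), Function('k')(5)) = Add(Mul(413, Mul(Pow(Add(-1, Mul(5, Pow(6, 2))), -1), Add(8, Mul(5, Pow(6, 2))))), 5) = Add(Mul(413, Mul(Pow(Add(-1, Mul(5, 36)), -1), Add(8, Mul(5, 36)))), 5) = Add(Mul(413, Mul(Pow(Add(-1, 180), -1), Add(8, 180))), 5) = Add(Mul(413, Mul(Pow(179, -1), 188)), 5) = Add(Mul(413, Mul(Rational(1, 179), 188)), 5) = Add(Mul(413, Rational(188, 179)), 5) = Add(Rational(77644, 179), 5) = Rational(78539, 179)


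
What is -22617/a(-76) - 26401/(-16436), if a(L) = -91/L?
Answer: -4035615203/213668 ≈ -18887.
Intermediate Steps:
-22617/a(-76) - 26401/(-16436) = -22617/((-91/(-76))) - 26401/(-16436) = -22617/((-91*(-1/76))) - 26401*(-1/16436) = -22617/91/76 + 26401/16436 = -22617*76/91 + 26401/16436 = -245556/13 + 26401/16436 = -4035615203/213668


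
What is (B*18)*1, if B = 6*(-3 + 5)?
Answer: 216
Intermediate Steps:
B = 12 (B = 6*2 = 12)
(B*18)*1 = (12*18)*1 = 216*1 = 216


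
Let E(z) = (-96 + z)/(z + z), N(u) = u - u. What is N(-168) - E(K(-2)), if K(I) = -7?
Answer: -103/14 ≈ -7.3571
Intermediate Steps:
N(u) = 0
E(z) = (-96 + z)/(2*z) (E(z) = (-96 + z)/((2*z)) = (-96 + z)*(1/(2*z)) = (-96 + z)/(2*z))
N(-168) - E(K(-2)) = 0 - (-96 - 7)/(2*(-7)) = 0 - (-1)*(-103)/(2*7) = 0 - 1*103/14 = 0 - 103/14 = -103/14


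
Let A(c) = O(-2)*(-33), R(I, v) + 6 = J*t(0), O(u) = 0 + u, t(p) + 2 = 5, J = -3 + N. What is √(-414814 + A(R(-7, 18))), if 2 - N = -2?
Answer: 2*I*√103687 ≈ 644.01*I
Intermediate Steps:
N = 4 (N = 2 - 1*(-2) = 2 + 2 = 4)
J = 1 (J = -3 + 4 = 1)
t(p) = 3 (t(p) = -2 + 5 = 3)
O(u) = u
R(I, v) = -3 (R(I, v) = -6 + 1*3 = -6 + 3 = -3)
A(c) = 66 (A(c) = -2*(-33) = 66)
√(-414814 + A(R(-7, 18))) = √(-414814 + 66) = √(-414748) = 2*I*√103687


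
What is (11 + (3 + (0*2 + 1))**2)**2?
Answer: 729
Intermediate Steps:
(11 + (3 + (0*2 + 1))**2)**2 = (11 + (3 + (0 + 1))**2)**2 = (11 + (3 + 1)**2)**2 = (11 + 4**2)**2 = (11 + 16)**2 = 27**2 = 729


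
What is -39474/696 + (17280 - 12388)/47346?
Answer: -155460931/2746068 ≈ -56.612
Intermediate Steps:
-39474/696 + (17280 - 12388)/47346 = -39474*1/696 + 4892*(1/47346) = -6579/116 + 2446/23673 = -155460931/2746068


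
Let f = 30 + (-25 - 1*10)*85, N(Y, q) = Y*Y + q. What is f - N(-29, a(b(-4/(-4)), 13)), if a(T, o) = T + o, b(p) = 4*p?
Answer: -3803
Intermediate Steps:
N(Y, q) = q + Y**2 (N(Y, q) = Y**2 + q = q + Y**2)
f = -2945 (f = 30 + (-25 - 10)*85 = 30 - 35*85 = 30 - 2975 = -2945)
f - N(-29, a(b(-4/(-4)), 13)) = -2945 - ((4*(-4/(-4)) + 13) + (-29)**2) = -2945 - ((4*(-4*(-1/4)) + 13) + 841) = -2945 - ((4*1 + 13) + 841) = -2945 - ((4 + 13) + 841) = -2945 - (17 + 841) = -2945 - 1*858 = -2945 - 858 = -3803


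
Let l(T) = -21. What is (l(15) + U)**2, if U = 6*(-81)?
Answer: 257049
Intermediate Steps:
U = -486
(l(15) + U)**2 = (-21 - 486)**2 = (-507)**2 = 257049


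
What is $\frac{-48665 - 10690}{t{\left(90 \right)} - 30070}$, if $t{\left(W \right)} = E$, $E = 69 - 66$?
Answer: $\frac{59355}{30067} \approx 1.9741$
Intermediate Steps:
$E = 3$
$t{\left(W \right)} = 3$
$\frac{-48665 - 10690}{t{\left(90 \right)} - 30070} = \frac{-48665 - 10690}{3 - 30070} = - \frac{59355}{-30067} = \left(-59355\right) \left(- \frac{1}{30067}\right) = \frac{59355}{30067}$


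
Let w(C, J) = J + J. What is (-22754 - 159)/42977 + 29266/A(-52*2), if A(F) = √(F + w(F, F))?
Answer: -2083/3907 - 14633*I*√78/78 ≈ -0.53315 - 1656.9*I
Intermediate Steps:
w(C, J) = 2*J
A(F) = √3*√F (A(F) = √(F + 2*F) = √(3*F) = √3*√F)
(-22754 - 159)/42977 + 29266/A(-52*2) = (-22754 - 159)/42977 + 29266/((√3*√(-52*2))) = -22913*1/42977 + 29266/((√3*√(-104))) = -2083/3907 + 29266/((√3*(2*I*√26))) = -2083/3907 + 29266/((2*I*√78)) = -2083/3907 + 29266*(-I*√78/156) = -2083/3907 - 14633*I*√78/78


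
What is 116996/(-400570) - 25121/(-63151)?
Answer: 1337152287/12648198035 ≈ 0.10572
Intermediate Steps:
116996/(-400570) - 25121/(-63151) = 116996*(-1/400570) - 25121*(-1/63151) = -58498/200285 + 25121/63151 = 1337152287/12648198035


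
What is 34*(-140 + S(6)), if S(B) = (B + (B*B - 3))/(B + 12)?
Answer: -14059/3 ≈ -4686.3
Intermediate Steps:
S(B) = (-3 + B + B²)/(12 + B) (S(B) = (B + (B² - 3))/(12 + B) = (B + (-3 + B²))/(12 + B) = (-3 + B + B²)/(12 + B))
34*(-140 + S(6)) = 34*(-140 + (-3 + 6 + 6²)/(12 + 6)) = 34*(-140 + (-3 + 6 + 36)/18) = 34*(-140 + (1/18)*39) = 34*(-140 + 13/6) = 34*(-827/6) = -14059/3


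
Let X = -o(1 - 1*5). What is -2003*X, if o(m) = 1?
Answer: 2003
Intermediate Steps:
X = -1 (X = -1*1 = -1)
-2003*X = -2003*(-1) = 2003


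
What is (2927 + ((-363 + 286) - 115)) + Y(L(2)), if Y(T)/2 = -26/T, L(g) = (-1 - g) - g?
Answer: 13727/5 ≈ 2745.4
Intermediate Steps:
L(g) = -1 - 2*g
Y(T) = -52/T (Y(T) = 2*(-26/T) = -52/T)
(2927 + ((-363 + 286) - 115)) + Y(L(2)) = (2927 + ((-363 + 286) - 115)) - 52/(-1 - 2*2) = (2927 + (-77 - 115)) - 52/(-1 - 4) = (2927 - 192) - 52/(-5) = 2735 - 52*(-⅕) = 2735 + 52/5 = 13727/5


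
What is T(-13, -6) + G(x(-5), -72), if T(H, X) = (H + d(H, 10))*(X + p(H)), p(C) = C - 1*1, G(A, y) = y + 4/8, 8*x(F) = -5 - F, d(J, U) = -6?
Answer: 617/2 ≈ 308.50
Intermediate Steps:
x(F) = -5/8 - F/8 (x(F) = (-5 - F)/8 = -5/8 - F/8)
G(A, y) = ½ + y (G(A, y) = y + (⅛)*4 = y + ½ = ½ + y)
p(C) = -1 + C (p(C) = C - 1 = -1 + C)
T(H, X) = (-6 + H)*(-1 + H + X) (T(H, X) = (H - 6)*(X + (-1 + H)) = (-6 + H)*(-1 + H + X))
T(-13, -6) + G(x(-5), -72) = (6 + (-13)² - 7*(-13) - 6*(-6) - 13*(-6)) + (½ - 72) = (6 + 169 + 91 + 36 + 78) - 143/2 = 380 - 143/2 = 617/2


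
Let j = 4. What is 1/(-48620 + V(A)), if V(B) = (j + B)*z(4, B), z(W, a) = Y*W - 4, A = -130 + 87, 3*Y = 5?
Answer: -1/48724 ≈ -2.0524e-5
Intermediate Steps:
Y = 5/3 (Y = (⅓)*5 = 5/3 ≈ 1.6667)
A = -43
z(W, a) = -4 + 5*W/3 (z(W, a) = 5*W/3 - 4 = -4 + 5*W/3)
V(B) = 32/3 + 8*B/3 (V(B) = (4 + B)*(-4 + (5/3)*4) = (4 + B)*(-4 + 20/3) = (4 + B)*(8/3) = 32/3 + 8*B/3)
1/(-48620 + V(A)) = 1/(-48620 + (32/3 + (8/3)*(-43))) = 1/(-48620 + (32/3 - 344/3)) = 1/(-48620 - 104) = 1/(-48724) = -1/48724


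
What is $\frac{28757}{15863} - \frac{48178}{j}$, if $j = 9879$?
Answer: $- \frac{480157211}{156710577} \approx -3.064$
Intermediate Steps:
$\frac{28757}{15863} - \frac{48178}{j} = \frac{28757}{15863} - \frac{48178}{9879} = - \frac{480157211}{156710577}$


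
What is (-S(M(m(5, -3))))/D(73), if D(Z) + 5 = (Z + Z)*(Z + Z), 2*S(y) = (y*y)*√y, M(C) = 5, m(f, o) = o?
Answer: -25*√5/42622 ≈ -0.0013116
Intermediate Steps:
S(y) = y^(5/2)/2 (S(y) = ((y*y)*√y)/2 = (y²*√y)/2 = y^(5/2)/2)
D(Z) = -5 + 4*Z² (D(Z) = -5 + (Z + Z)*(Z + Z) = -5 + (2*Z)*(2*Z) = -5 + 4*Z²)
(-S(M(m(5, -3))))/D(73) = (-5^(5/2)/2)/(-5 + 4*73²) = (-25*√5/2)/(-5 + 4*5329) = (-25*√5/2)/(-5 + 21316) = -25*√5/2/21311 = -25*√5/2*(1/21311) = -25*√5/42622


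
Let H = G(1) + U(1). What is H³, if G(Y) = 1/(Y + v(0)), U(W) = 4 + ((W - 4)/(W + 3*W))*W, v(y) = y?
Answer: 4913/64 ≈ 76.766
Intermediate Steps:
U(W) = 3 + W/4 (U(W) = 4 + ((-4 + W)/((4*W)))*W = 4 + ((-4 + W)*(1/(4*W)))*W = 4 + ((-4 + W)/(4*W))*W = 4 + (-1 + W/4) = 3 + W/4)
G(Y) = 1/Y (G(Y) = 1/(Y + 0) = 1/Y)
H = 17/4 (H = 1/1 + (3 + (¼)*1) = 1 + (3 + ¼) = 1 + 13/4 = 17/4 ≈ 4.2500)
H³ = (17/4)³ = 4913/64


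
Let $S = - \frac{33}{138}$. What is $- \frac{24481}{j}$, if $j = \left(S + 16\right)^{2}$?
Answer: $- \frac{51801796}{525625} \approx -98.553$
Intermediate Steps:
$S = - \frac{11}{46}$ ($S = \left(-33\right) \frac{1}{138} = - \frac{11}{46} \approx -0.23913$)
$j = \frac{525625}{2116}$ ($j = \left(- \frac{11}{46} + 16\right)^{2} = \left(\frac{725}{46}\right)^{2} = \frac{525625}{2116} \approx 248.41$)
$- \frac{24481}{j} = - \frac{24481}{\frac{525625}{2116}} = \left(-24481\right) \frac{2116}{525625} = - \frac{51801796}{525625}$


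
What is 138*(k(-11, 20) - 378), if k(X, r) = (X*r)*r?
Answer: -659364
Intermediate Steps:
k(X, r) = X*r**2
138*(k(-11, 20) - 378) = 138*(-11*20**2 - 378) = 138*(-11*400 - 378) = 138*(-4400 - 378) = 138*(-4778) = -659364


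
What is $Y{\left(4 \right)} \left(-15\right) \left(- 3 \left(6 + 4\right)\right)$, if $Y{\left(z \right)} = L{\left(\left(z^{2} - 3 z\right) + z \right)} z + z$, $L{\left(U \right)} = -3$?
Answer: $-3600$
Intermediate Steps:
$Y{\left(z \right)} = - 2 z$ ($Y{\left(z \right)} = - 3 z + z = - 2 z$)
$Y{\left(4 \right)} \left(-15\right) \left(- 3 \left(6 + 4\right)\right) = \left(-2\right) 4 \left(-15\right) \left(- 3 \left(6 + 4\right)\right) = \left(-8\right) \left(-15\right) \left(\left(-3\right) 10\right) = 120 \left(-30\right) = -3600$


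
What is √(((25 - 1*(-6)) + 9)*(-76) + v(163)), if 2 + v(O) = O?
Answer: I*√2879 ≈ 53.656*I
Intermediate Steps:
v(O) = -2 + O
√(((25 - 1*(-6)) + 9)*(-76) + v(163)) = √(((25 - 1*(-6)) + 9)*(-76) + (-2 + 163)) = √(((25 + 6) + 9)*(-76) + 161) = √((31 + 9)*(-76) + 161) = √(40*(-76) + 161) = √(-3040 + 161) = √(-2879) = I*√2879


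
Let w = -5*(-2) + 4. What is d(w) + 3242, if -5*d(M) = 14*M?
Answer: 16014/5 ≈ 3202.8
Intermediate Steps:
w = 14 (w = 10 + 4 = 14)
d(M) = -14*M/5
d(w) + 3242 = -14/5*14 + 3242 = -196/5 + 3242 = 16014/5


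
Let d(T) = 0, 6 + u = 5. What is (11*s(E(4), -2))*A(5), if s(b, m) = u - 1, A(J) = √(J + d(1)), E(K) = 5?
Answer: -22*√5 ≈ -49.193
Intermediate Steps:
u = -1 (u = -6 + 5 = -1)
A(J) = √J (A(J) = √(J + 0) = √J)
s(b, m) = -2 (s(b, m) = -1 - 1 = -2)
(11*s(E(4), -2))*A(5) = (11*(-2))*√5 = -22*√5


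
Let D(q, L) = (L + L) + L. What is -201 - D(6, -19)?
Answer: -144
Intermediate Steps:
D(q, L) = 3*L (D(q, L) = 2*L + L = 3*L)
-201 - D(6, -19) = -201 - 3*(-19) = -201 - 1*(-57) = -201 + 57 = -144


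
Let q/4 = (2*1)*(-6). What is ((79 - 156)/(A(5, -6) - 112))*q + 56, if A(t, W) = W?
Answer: 1456/59 ≈ 24.678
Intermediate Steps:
q = -48 (q = 4*((2*1)*(-6)) = 4*(2*(-6)) = 4*(-12) = -48)
((79 - 156)/(A(5, -6) - 112))*q + 56 = ((79 - 156)/(-6 - 112))*(-48) + 56 = -77/(-118)*(-48) + 56 = -77*(-1/118)*(-48) + 56 = (77/118)*(-48) + 56 = -1848/59 + 56 = 1456/59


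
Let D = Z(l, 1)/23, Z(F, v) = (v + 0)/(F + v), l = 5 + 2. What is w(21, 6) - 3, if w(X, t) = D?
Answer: -551/184 ≈ -2.9946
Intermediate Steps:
l = 7
Z(F, v) = v/(F + v)
D = 1/184 (D = (1/(7 + 1))/23 = (1/8)*(1/23) = (1*(⅛))*(1/23) = (⅛)*(1/23) = 1/184 ≈ 0.0054348)
w(X, t) = 1/184
w(21, 6) - 3 = 1/184 - 3 = -551/184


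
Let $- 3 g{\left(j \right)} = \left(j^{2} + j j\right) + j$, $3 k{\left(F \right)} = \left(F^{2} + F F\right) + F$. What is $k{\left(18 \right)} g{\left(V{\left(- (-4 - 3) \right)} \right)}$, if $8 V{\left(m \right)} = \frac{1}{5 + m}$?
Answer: $- \frac{1813}{2304} \approx -0.78689$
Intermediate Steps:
$k{\left(F \right)} = \frac{F}{3} + \frac{2 F^{2}}{3}$ ($k{\left(F \right)} = \frac{\left(F^{2} + F F\right) + F}{3} = \frac{\left(F^{2} + F^{2}\right) + F}{3} = \frac{2 F^{2} + F}{3} = \frac{F + 2 F^{2}}{3} = \frac{F}{3} + \frac{2 F^{2}}{3}$)
$V{\left(m \right)} = \frac{1}{8 \left(5 + m\right)}$
$g{\left(j \right)} = - \frac{2 j^{2}}{3} - \frac{j}{3}$ ($g{\left(j \right)} = - \frac{\left(j^{2} + j j\right) + j}{3} = - \frac{\left(j^{2} + j^{2}\right) + j}{3} = - \frac{2 j^{2} + j}{3} = - \frac{j + 2 j^{2}}{3} = - \frac{2 j^{2}}{3} - \frac{j}{3}$)
$k{\left(18 \right)} g{\left(V{\left(- (-4 - 3) \right)} \right)} = \frac{1}{3} \cdot 18 \left(1 + 2 \cdot 18\right) \left(- \frac{\frac{1}{8 \left(5 - \left(-4 - 3\right)\right)} \left(1 + 2 \frac{1}{8 \left(5 - \left(-4 - 3\right)\right)}\right)}{3}\right) = \frac{1}{3} \cdot 18 \left(1 + 36\right) \left(- \frac{\frac{1}{8 \left(5 - \left(-4 - 3\right)\right)} \left(1 + 2 \frac{1}{8 \left(5 - \left(-4 - 3\right)\right)}\right)}{3}\right) = \frac{1}{3} \cdot 18 \cdot 37 \left(- \frac{\frac{1}{8 \left(5 - -7\right)} \left(1 + 2 \frac{1}{8 \left(5 - -7\right)}\right)}{3}\right) = 222 \left(- \frac{\frac{1}{8 \left(5 + 7\right)} \left(1 + 2 \frac{1}{8 \left(5 + 7\right)}\right)}{3}\right) = 222 \left(- \frac{\frac{1}{8 \cdot 12} \left(1 + 2 \frac{1}{8 \cdot 12}\right)}{3}\right) = 222 \left(- \frac{\frac{1}{8} \cdot \frac{1}{12} \left(1 + 2 \cdot \frac{1}{8} \cdot \frac{1}{12}\right)}{3}\right) = 222 \left(\left(- \frac{1}{3}\right) \frac{1}{96} \left(1 + 2 \cdot \frac{1}{96}\right)\right) = 222 \left(\left(- \frac{1}{3}\right) \frac{1}{96} \left(1 + \frac{1}{48}\right)\right) = 222 \left(\left(- \frac{1}{3}\right) \frac{1}{96} \cdot \frac{49}{48}\right) = 222 \left(- \frac{49}{13824}\right) = - \frac{1813}{2304}$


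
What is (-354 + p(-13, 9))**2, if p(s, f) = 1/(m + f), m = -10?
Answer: 126025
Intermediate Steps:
p(s, f) = 1/(-10 + f)
(-354 + p(-13, 9))**2 = (-354 + 1/(-10 + 9))**2 = (-354 + 1/(-1))**2 = (-354 - 1)**2 = (-355)**2 = 126025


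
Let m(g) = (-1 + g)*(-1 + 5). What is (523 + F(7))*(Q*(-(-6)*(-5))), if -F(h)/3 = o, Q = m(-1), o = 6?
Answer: 121200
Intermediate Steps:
m(g) = -4 + 4*g (m(g) = (-1 + g)*4 = -4 + 4*g)
Q = -8 (Q = -4 + 4*(-1) = -4 - 4 = -8)
F(h) = -18 (F(h) = -3*6 = -18)
(523 + F(7))*(Q*(-(-6)*(-5))) = (523 - 18)*(-(-8)*(-6*(-5))) = 505*(-(-8)*30) = 505*(-8*(-30)) = 505*240 = 121200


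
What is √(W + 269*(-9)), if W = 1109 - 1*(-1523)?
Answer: √211 ≈ 14.526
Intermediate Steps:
W = 2632 (W = 1109 + 1523 = 2632)
√(W + 269*(-9)) = √(2632 + 269*(-9)) = √(2632 - 2421) = √211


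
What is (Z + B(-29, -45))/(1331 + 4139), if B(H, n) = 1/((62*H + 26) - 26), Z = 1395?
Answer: 2508209/9835060 ≈ 0.25503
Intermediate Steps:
B(H, n) = 1/(62*H) (B(H, n) = 1/((26 + 62*H) - 26) = 1/(62*H))
(Z + B(-29, -45))/(1331 + 4139) = (1395 + (1/62)/(-29))/(1331 + 4139) = (1395 + (1/62)*(-1/29))/5470 = (1395 - 1/1798)*(1/5470) = (2508209/1798)*(1/5470) = 2508209/9835060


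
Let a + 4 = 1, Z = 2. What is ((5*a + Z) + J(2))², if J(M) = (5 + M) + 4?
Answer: 4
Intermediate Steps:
a = -3 (a = -4 + 1 = -3)
J(M) = 9 + M
((5*a + Z) + J(2))² = ((5*(-3) + 2) + (9 + 2))² = ((-15 + 2) + 11)² = (-13 + 11)² = (-2)² = 4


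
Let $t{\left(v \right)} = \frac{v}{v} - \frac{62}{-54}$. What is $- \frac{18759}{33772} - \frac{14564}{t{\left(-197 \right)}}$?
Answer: $- \frac{6640592019}{979388} \approx -6780.4$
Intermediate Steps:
$t{\left(v \right)} = \frac{58}{27}$ ($t{\left(v \right)} = 1 - - \frac{31}{27} = 1 + \frac{31}{27} = \frac{58}{27}$)
$- \frac{18759}{33772} - \frac{14564}{t{\left(-197 \right)}} = - \frac{18759}{33772} - \frac{14564}{\frac{58}{27}} = \left(-18759\right) \frac{1}{33772} - \frac{196614}{29} = - \frac{18759}{33772} - \frac{196614}{29} = - \frac{6640592019}{979388}$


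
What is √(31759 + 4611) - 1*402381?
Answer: -402381 + √36370 ≈ -4.0219e+5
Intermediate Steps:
√(31759 + 4611) - 1*402381 = √36370 - 402381 = -402381 + √36370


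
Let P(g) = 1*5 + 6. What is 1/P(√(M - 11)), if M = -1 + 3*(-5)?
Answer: 1/11 ≈ 0.090909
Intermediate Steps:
M = -16 (M = -1 - 15 = -16)
P(g) = 11 (P(g) = 5 + 6 = 11)
1/P(√(M - 11)) = 1/11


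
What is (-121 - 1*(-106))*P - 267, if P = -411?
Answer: 5898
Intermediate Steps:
(-121 - 1*(-106))*P - 267 = (-121 - 1*(-106))*(-411) - 267 = (-121 + 106)*(-411) - 267 = -15*(-411) - 267 = 6165 - 267 = 5898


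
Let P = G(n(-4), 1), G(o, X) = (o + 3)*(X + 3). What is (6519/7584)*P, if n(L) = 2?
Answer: 10865/632 ≈ 17.191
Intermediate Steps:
G(o, X) = (3 + X)*(3 + o) (G(o, X) = (3 + o)*(3 + X) = (3 + X)*(3 + o))
P = 20 (P = 9 + 3*1 + 3*2 + 1*2 = 9 + 3 + 6 + 2 = 20)
(6519/7584)*P = (6519/7584)*20 = (6519*(1/7584))*20 = (2173/2528)*20 = 10865/632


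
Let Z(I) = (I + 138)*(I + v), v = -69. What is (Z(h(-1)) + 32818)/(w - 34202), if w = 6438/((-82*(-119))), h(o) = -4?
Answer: -112392644/166868339 ≈ -0.67354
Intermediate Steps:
w = 3219/4879 (w = 6438/9758 = 6438*(1/9758) = 3219/4879 ≈ 0.65977)
Z(I) = (-69 + I)*(138 + I) (Z(I) = (I + 138)*(I - 69) = (138 + I)*(-69 + I) = (-69 + I)*(138 + I))
(Z(h(-1)) + 32818)/(w - 34202) = ((-9522 + (-4)² + 69*(-4)) + 32818)/(3219/4879 - 34202) = ((-9522 + 16 - 276) + 32818)/(-166868339/4879) = (-9782 + 32818)*(-4879/166868339) = 23036*(-4879/166868339) = -112392644/166868339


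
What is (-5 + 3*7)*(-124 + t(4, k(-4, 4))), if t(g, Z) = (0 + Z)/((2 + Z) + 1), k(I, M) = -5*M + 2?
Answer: -9824/5 ≈ -1964.8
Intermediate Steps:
k(I, M) = 2 - 5*M
t(g, Z) = Z/(3 + Z)
(-5 + 3*7)*(-124 + t(4, k(-4, 4))) = (-5 + 3*7)*(-124 + (2 - 5*4)/(3 + (2 - 5*4))) = (-5 + 21)*(-124 + (2 - 20)/(3 + (2 - 20))) = 16*(-124 - 18/(3 - 18)) = 16*(-124 - 18/(-15)) = 16*(-124 - 18*(-1/15)) = 16*(-124 + 6/5) = 16*(-614/5) = -9824/5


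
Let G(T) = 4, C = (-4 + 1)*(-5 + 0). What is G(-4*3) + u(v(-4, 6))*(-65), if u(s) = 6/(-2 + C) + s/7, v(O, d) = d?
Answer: -572/7 ≈ -81.714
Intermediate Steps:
C = 15 (C = -3*(-5) = 15)
u(s) = 6/13 + s/7 (u(s) = 6/(-2 + 15) + s/7 = 6/13 + s*(1/7) = 6*(1/13) + s/7 = 6/13 + s/7)
G(-4*3) + u(v(-4, 6))*(-65) = 4 + (6/13 + (1/7)*6)*(-65) = 4 + (6/13 + 6/7)*(-65) = 4 + (120/91)*(-65) = 4 - 600/7 = -572/7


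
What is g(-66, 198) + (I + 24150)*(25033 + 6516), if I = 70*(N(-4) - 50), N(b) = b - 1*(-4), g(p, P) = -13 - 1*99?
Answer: 651486738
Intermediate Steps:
g(p, P) = -112 (g(p, P) = -13 - 99 = -112)
N(b) = 4 + b (N(b) = b + 4 = 4 + b)
I = -3500 (I = 70*((4 - 4) - 50) = 70*(0 - 50) = 70*(-50) = -3500)
g(-66, 198) + (I + 24150)*(25033 + 6516) = -112 + (-3500 + 24150)*(25033 + 6516) = -112 + 20650*31549 = -112 + 651486850 = 651486738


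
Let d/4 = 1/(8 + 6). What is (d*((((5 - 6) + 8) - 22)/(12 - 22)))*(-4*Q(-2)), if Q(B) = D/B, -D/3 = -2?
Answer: 36/7 ≈ 5.1429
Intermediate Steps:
D = 6 (D = -3*(-2) = 6)
Q(B) = 6/B
d = 2/7 (d = 4/(8 + 6) = 4/14 = 4*(1/14) = 2/7 ≈ 0.28571)
(d*((((5 - 6) + 8) - 22)/(12 - 22)))*(-4*Q(-2)) = (2*((((5 - 6) + 8) - 22)/(12 - 22))/7)*(-24/(-2)) = (2*(((-1 + 8) - 22)/(-10))/7)*(-24*(-1)/2) = (2*((7 - 22)*(-⅒))/7)*(-4*(-3)) = (2*(-15*(-⅒))/7)*12 = ((2/7)*(3/2))*12 = (3/7)*12 = 36/7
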